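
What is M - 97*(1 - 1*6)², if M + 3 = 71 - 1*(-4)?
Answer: -2353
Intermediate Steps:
M = 72 (M = -3 + (71 - 1*(-4)) = -3 + (71 + 4) = -3 + 75 = 72)
M - 97*(1 - 1*6)² = 72 - 97*(1 - 1*6)² = 72 - 97*(1 - 6)² = 72 - 97*(-5)² = 72 - 97*25 = 72 - 2425 = -2353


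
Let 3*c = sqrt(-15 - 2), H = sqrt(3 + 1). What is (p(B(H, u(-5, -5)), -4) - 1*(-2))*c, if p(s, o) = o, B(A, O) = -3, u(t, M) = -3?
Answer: -2*I*sqrt(17)/3 ≈ -2.7487*I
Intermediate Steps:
H = 2 (H = sqrt(4) = 2)
c = I*sqrt(17)/3 (c = sqrt(-15 - 2)/3 = sqrt(-17)/3 = (I*sqrt(17))/3 = I*sqrt(17)/3 ≈ 1.3744*I)
(p(B(H, u(-5, -5)), -4) - 1*(-2))*c = (-4 - 1*(-2))*(I*sqrt(17)/3) = (-4 + 2)*(I*sqrt(17)/3) = -2*I*sqrt(17)/3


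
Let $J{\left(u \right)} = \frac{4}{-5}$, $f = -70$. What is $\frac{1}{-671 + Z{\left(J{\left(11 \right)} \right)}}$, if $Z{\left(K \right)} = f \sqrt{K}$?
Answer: $\frac{i}{- 671 i + 28 \sqrt{5}} \approx -0.0014775 + 0.00013786 i$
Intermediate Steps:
$J{\left(u \right)} = - \frac{4}{5}$ ($J{\left(u \right)} = 4 \left(- \frac{1}{5}\right) = - \frac{4}{5}$)
$Z{\left(K \right)} = - 70 \sqrt{K}$
$\frac{1}{-671 + Z{\left(J{\left(11 \right)} \right)}} = \frac{1}{-671 - 70 \sqrt{- \frac{4}{5}}} = \frac{1}{-671 - 70 \frac{2 i \sqrt{5}}{5}} = \frac{1}{-671 - 28 i \sqrt{5}}$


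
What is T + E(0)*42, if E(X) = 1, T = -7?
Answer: 35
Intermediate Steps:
T + E(0)*42 = -7 + 1*42 = -7 + 42 = 35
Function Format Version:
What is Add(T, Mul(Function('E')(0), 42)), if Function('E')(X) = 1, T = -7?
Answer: 35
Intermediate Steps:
Add(T, Mul(Function('E')(0), 42)) = Add(-7, Mul(1, 42)) = Add(-7, 42) = 35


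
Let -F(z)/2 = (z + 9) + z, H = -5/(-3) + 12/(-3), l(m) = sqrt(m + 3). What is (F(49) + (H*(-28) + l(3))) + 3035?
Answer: 8659/3 + sqrt(6) ≈ 2888.8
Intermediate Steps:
l(m) = sqrt(3 + m)
H = -7/3 (H = -5*(-1/3) + 12*(-1/3) = 5/3 - 4 = -7/3 ≈ -2.3333)
F(z) = -18 - 4*z (F(z) = -2*((z + 9) + z) = -2*((9 + z) + z) = -2*(9 + 2*z) = -18 - 4*z)
(F(49) + (H*(-28) + l(3))) + 3035 = ((-18 - 4*49) + (-7/3*(-28) + sqrt(3 + 3))) + 3035 = ((-18 - 196) + (196/3 + sqrt(6))) + 3035 = (-214 + (196/3 + sqrt(6))) + 3035 = (-446/3 + sqrt(6)) + 3035 = 8659/3 + sqrt(6)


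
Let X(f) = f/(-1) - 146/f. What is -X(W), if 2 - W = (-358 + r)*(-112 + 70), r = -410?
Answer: -520160331/16127 ≈ -32254.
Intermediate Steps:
W = -32254 (W = 2 - (-358 - 410)*(-112 + 70) = 2 - (-768)*(-42) = 2 - 1*32256 = 2 - 32256 = -32254)
X(f) = -f - 146/f (X(f) = f*(-1) - 146/f = -f - 146/f)
-X(W) = -(-1*(-32254) - 146/(-32254)) = -(32254 - 146*(-1/32254)) = -(32254 + 73/16127) = -1*520160331/16127 = -520160331/16127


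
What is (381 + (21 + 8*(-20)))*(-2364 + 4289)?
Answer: 465850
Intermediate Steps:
(381 + (21 + 8*(-20)))*(-2364 + 4289) = (381 + (21 - 160))*1925 = (381 - 139)*1925 = 242*1925 = 465850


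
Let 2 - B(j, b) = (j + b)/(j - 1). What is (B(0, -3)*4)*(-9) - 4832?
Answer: -4796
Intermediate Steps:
B(j, b) = 2 - (b + j)/(-1 + j) (B(j, b) = 2 - (j + b)/(j - 1) = 2 - (b + j)/(-1 + j))
(B(0, -3)*4)*(-9) - 4832 = (((-2 + 0 - 1*(-3))/(-1 + 0))*4)*(-9) - 4832 = (((-2 + 0 + 3)/(-1))*4)*(-9) - 4832 = (-1*1*4)*(-9) - 4832 = -1*4*(-9) - 4832 = -4*(-9) - 4832 = 36 - 4832 = -4796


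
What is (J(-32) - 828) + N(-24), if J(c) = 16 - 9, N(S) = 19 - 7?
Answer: -809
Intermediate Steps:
N(S) = 12
J(c) = 7
(J(-32) - 828) + N(-24) = (7 - 828) + 12 = -821 + 12 = -809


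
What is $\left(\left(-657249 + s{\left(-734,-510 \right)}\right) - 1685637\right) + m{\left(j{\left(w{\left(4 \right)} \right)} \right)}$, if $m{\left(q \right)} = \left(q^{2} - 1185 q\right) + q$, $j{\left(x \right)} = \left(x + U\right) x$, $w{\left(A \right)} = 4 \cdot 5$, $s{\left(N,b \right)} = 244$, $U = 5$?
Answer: $-2684642$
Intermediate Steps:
$w{\left(A \right)} = 20$
$j{\left(x \right)} = x \left(5 + x\right)$ ($j{\left(x \right)} = \left(x + 5\right) x = \left(5 + x\right) x = x \left(5 + x\right)$)
$m{\left(q \right)} = q^{2} - 1184 q$
$\left(\left(-657249 + s{\left(-734,-510 \right)}\right) - 1685637\right) + m{\left(j{\left(w{\left(4 \right)} \right)} \right)} = \left(\left(-657249 + 244\right) - 1685637\right) + 20 \left(5 + 20\right) \left(-1184 + 20 \left(5 + 20\right)\right) = \left(-657005 - 1685637\right) + 20 \cdot 25 \left(-1184 + 20 \cdot 25\right) = -2342642 + 500 \left(-1184 + 500\right) = -2342642 + 500 \left(-684\right) = -2342642 - 342000 = -2684642$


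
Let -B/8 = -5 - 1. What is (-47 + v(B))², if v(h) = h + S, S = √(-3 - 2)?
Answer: (1 + I*√5)² ≈ -4.0 + 4.4721*I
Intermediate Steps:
B = 48 (B = -8*(-5 - 1) = -8*(-6) = 48)
S = I*√5 (S = √(-5) = I*√5 ≈ 2.2361*I)
v(h) = h + I*√5
(-47 + v(B))² = (-47 + (48 + I*√5))² = (1 + I*√5)²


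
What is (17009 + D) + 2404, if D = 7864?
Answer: 27277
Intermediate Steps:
(17009 + D) + 2404 = (17009 + 7864) + 2404 = 24873 + 2404 = 27277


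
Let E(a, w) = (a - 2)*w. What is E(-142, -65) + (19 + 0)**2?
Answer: 9721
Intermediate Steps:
E(a, w) = w*(-2 + a) (E(a, w) = (-2 + a)*w = w*(-2 + a))
E(-142, -65) + (19 + 0)**2 = -65*(-2 - 142) + (19 + 0)**2 = -65*(-144) + 19**2 = 9360 + 361 = 9721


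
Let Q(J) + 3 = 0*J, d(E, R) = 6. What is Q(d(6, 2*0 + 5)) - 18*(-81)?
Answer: 1455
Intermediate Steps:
Q(J) = -3 (Q(J) = -3 + 0*J = -3 + 0 = -3)
Q(d(6, 2*0 + 5)) - 18*(-81) = -3 - 18*(-81) = -3 + 1458 = 1455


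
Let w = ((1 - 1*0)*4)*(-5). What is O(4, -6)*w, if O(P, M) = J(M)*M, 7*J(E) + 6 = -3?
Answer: -1080/7 ≈ -154.29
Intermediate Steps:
w = -20 (w = ((1 + 0)*4)*(-5) = (1*4)*(-5) = 4*(-5) = -20)
J(E) = -9/7 (J(E) = -6/7 + (⅐)*(-3) = -6/7 - 3/7 = -9/7)
O(P, M) = -9*M/7
O(4, -6)*w = -9/7*(-6)*(-20) = (54/7)*(-20) = -1080/7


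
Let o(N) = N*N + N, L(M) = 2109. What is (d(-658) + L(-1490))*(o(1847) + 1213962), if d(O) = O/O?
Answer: 9763429980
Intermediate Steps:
d(O) = 1
o(N) = N + N**2 (o(N) = N**2 + N = N + N**2)
(d(-658) + L(-1490))*(o(1847) + 1213962) = (1 + 2109)*(1847*(1 + 1847) + 1213962) = 2110*(1847*1848 + 1213962) = 2110*(3413256 + 1213962) = 2110*4627218 = 9763429980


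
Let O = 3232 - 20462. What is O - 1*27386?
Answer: -44616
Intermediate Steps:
O = -17230
O - 1*27386 = -17230 - 1*27386 = -17230 - 27386 = -44616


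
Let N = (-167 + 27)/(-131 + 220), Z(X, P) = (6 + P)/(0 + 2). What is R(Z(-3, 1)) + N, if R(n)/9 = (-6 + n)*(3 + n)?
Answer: -52625/356 ≈ -147.82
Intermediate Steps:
Z(X, P) = 3 + P/2 (Z(X, P) = (6 + P)/2 = (6 + P)*(1/2) = 3 + P/2)
N = -140/89 ≈ -1.5730
R(n) = 9*(-6 + n)*(3 + n) (R(n) = 9*((-6 + n)*(3 + n)) = 9*(-6 + n)*(3 + n))
R(Z(-3, 1)) + N = (-162 - 27*(3 + (1/2)*1) + 9*(3 + (1/2)*1)**2) - 140/89 = (-162 - 27*(3 + 1/2) + 9*(3 + 1/2)**2) - 140/89 = (-162 - 27*7/2 + 9*(7/2)**2) - 140/89 = (-162 - 189/2 + 9*(49/4)) - 140/89 = (-162 - 189/2 + 441/4) - 140/89 = -585/4 - 140/89 = -52625/356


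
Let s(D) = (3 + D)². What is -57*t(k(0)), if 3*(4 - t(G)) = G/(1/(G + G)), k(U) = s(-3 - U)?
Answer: -228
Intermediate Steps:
k(U) = U² (k(U) = (3 + (-3 - U))² = (-U)² = U²)
t(G) = 4 - 2*G²/3 (t(G) = 4 - G/(3*(1/(G + G))) = 4 - G/(3*(1/(2*G))) = 4 - G*2*G/3 = 4 - 2*G²/3)
-57*t(k(0)) = -57*(4 - 2*(0²)²/3) = -57*(4 - ⅔*0²) = -57*(4 - ⅔*0) = -57*(4 + 0) = -57*4 = -228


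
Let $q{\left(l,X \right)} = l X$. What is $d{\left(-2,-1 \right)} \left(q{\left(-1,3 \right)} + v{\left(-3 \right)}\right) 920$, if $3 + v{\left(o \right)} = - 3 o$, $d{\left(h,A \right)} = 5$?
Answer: $13800$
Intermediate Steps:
$v{\left(o \right)} = -3 - 3 o$
$q{\left(l,X \right)} = X l$
$d{\left(-2,-1 \right)} \left(q{\left(-1,3 \right)} + v{\left(-3 \right)}\right) 920 = 5 \left(3 \left(-1\right) - -6\right) 920 = 5 \left(-3 + \left(-3 + 9\right)\right) 920 = 5 \left(-3 + 6\right) 920 = 5 \cdot 3 \cdot 920 = 15 \cdot 920 = 13800$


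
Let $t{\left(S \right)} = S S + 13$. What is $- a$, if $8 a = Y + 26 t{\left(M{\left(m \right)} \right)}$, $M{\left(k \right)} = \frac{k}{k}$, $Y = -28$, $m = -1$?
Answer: $-42$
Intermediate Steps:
$M{\left(k \right)} = 1$
$t{\left(S \right)} = 13 + S^{2}$ ($t{\left(S \right)} = S^{2} + 13 = 13 + S^{2}$)
$a = 42$ ($a = \frac{-28 + 26 \left(13 + 1^{2}\right)}{8} = \frac{-28 + 26 \left(13 + 1\right)}{8} = \frac{-28 + 26 \cdot 14}{8} = \frac{-28 + 364}{8} = \frac{1}{8} \cdot 336 = 42$)
$- a = \left(-1\right) 42 = -42$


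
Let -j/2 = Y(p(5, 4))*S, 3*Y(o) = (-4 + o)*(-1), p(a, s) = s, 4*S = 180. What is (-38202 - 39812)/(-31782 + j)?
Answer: 39007/15891 ≈ 2.4547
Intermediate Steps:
S = 45 (S = (1/4)*180 = 45)
Y(o) = 4/3 - o/3 (Y(o) = ((-4 + o)*(-1))/3 = (4 - o)/3 = 4/3 - o/3)
j = 0 (j = -2*(4/3 - 1/3*4)*45 = -2*(4/3 - 4/3)*45 = -0*45 = -2*0 = 0)
(-38202 - 39812)/(-31782 + j) = (-38202 - 39812)/(-31782 + 0) = -78014/(-31782) = -78014*(-1/31782) = 39007/15891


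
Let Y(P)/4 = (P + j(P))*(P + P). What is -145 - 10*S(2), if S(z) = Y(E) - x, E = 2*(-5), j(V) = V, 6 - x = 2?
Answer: -16105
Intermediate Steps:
x = 4 (x = 6 - 1*2 = 6 - 2 = 4)
E = -10
Y(P) = 16*P² (Y(P) = 4*((P + P)*(P + P)) = 4*((2*P)*(2*P)) = 4*(4*P²) = 16*P²)
S(z) = 1596 (S(z) = 16*(-10)² - 1*4 = 16*100 - 4 = 1600 - 4 = 1596)
-145 - 10*S(2) = -145 - 10*1596 = -145 - 15960 = -16105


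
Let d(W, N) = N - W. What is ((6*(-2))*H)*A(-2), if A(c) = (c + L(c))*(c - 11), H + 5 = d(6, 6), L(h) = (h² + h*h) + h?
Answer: -3120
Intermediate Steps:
L(h) = h + 2*h² (L(h) = (h² + h²) + h = 2*h² + h = h + 2*h²)
H = -5 (H = -5 + (6 - 1*6) = -5 + (6 - 6) = -5 + 0 = -5)
A(c) = (-11 + c)*(c + c*(1 + 2*c)) (A(c) = (c + c*(1 + 2*c))*(c - 11) = (c + c*(1 + 2*c))*(-11 + c) = (-11 + c)*(c + c*(1 + 2*c)))
((6*(-2))*H)*A(-2) = ((6*(-2))*(-5))*(2*(-2)*(-11 + (-2)² - 10*(-2))) = (-12*(-5))*(2*(-2)*(-11 + 4 + 20)) = 60*(2*(-2)*13) = 60*(-52) = -3120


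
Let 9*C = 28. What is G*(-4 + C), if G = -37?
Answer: 296/9 ≈ 32.889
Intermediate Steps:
C = 28/9 (C = (1/9)*28 = 28/9 ≈ 3.1111)
G*(-4 + C) = -37*(-4 + 28/9) = -37*(-8/9) = 296/9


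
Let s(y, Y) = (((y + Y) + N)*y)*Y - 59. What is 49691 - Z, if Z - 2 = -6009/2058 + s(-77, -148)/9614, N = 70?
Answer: 82235031388/1648801 ≈ 49876.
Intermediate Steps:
s(y, Y) = -59 + Y*y*(70 + Y + y) (s(y, Y) = (((y + Y) + 70)*y)*Y - 59 = (((Y + y) + 70)*y)*Y - 59 = ((70 + Y + y)*y)*Y - 59 = (y*(70 + Y + y))*Y - 59 = Y*y*(70 + Y + y) - 59 = -59 + Y*y*(70 + Y + y))
Z = -304460897/1648801 (Z = 2 + (-6009/2058 + (-59 - 148*(-77)**2 - 77*(-148)**2 + 70*(-148)*(-77))/9614) = 2 + (-6009*1/2058 + (-59 - 148*5929 - 77*21904 + 797720)*(1/9614)) = 2 + (-2003/686 + (-59 - 877492 - 1686608 + 797720)*(1/9614)) = 2 + (-2003/686 - 1766439*1/9614) = 2 + (-2003/686 - 1766439/9614) = 2 - 307758499/1648801 = -304460897/1648801 ≈ -184.66)
49691 - Z = 49691 - 1*(-304460897/1648801) = 49691 + 304460897/1648801 = 82235031388/1648801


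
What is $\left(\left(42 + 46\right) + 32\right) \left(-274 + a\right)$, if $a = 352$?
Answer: $9360$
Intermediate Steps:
$\left(\left(42 + 46\right) + 32\right) \left(-274 + a\right) = \left(\left(42 + 46\right) + 32\right) \left(-274 + 352\right) = \left(88 + 32\right) 78 = 120 \cdot 78 = 9360$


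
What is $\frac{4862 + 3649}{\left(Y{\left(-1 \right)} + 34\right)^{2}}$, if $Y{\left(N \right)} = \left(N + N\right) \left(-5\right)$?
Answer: $\frac{8511}{1936} \approx 4.3962$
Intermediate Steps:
$Y{\left(N \right)} = - 10 N$ ($Y{\left(N \right)} = 2 N \left(-5\right) = - 10 N$)
$\frac{4862 + 3649}{\left(Y{\left(-1 \right)} + 34\right)^{2}} = \frac{4862 + 3649}{\left(\left(-10\right) \left(-1\right) + 34\right)^{2}} = \frac{8511}{\left(10 + 34\right)^{2}} = \frac{8511}{44^{2}} = \frac{8511}{1936}$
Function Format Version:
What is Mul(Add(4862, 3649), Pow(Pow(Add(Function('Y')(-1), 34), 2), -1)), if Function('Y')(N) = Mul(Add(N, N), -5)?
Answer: Rational(8511, 1936) ≈ 4.3962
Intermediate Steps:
Function('Y')(N) = Mul(-10, N) (Function('Y')(N) = Mul(Mul(2, N), -5) = Mul(-10, N))
Mul(Add(4862, 3649), Pow(Pow(Add(Function('Y')(-1), 34), 2), -1)) = Mul(Add(4862, 3649), Pow(Pow(Add(Mul(-10, -1), 34), 2), -1)) = Mul(8511, Pow(Pow(Add(10, 34), 2), -1)) = Mul(8511, Pow(Pow(44, 2), -1)) = Mul(8511, Pow(1936, -1)) = Mul(8511, Rational(1, 1936)) = Rational(8511, 1936)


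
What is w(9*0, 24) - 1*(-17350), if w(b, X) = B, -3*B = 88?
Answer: 51962/3 ≈ 17321.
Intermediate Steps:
B = -88/3 (B = -⅓*88 = -88/3 ≈ -29.333)
w(b, X) = -88/3
w(9*0, 24) - 1*(-17350) = -88/3 - 1*(-17350) = -88/3 + 17350 = 51962/3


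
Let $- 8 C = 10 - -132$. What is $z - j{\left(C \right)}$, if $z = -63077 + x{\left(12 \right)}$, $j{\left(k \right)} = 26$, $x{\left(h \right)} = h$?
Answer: $-63091$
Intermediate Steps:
$C = - \frac{71}{4}$ ($C = - \frac{10 - -132}{8} = - \frac{10 + 132}{8} = \left(- \frac{1}{8}\right) 142 = - \frac{71}{4} \approx -17.75$)
$z = -63065$ ($z = -63077 + 12 = -63065$)
$z - j{\left(C \right)} = -63065 - 26 = -63091$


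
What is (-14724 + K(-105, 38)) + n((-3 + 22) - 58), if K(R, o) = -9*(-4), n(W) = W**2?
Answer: -13167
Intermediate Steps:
K(R, o) = 36
(-14724 + K(-105, 38)) + n((-3 + 22) - 58) = (-14724 + 36) + ((-3 + 22) - 58)**2 = -14688 + (19 - 58)**2 = -14688 + (-39)**2 = -14688 + 1521 = -13167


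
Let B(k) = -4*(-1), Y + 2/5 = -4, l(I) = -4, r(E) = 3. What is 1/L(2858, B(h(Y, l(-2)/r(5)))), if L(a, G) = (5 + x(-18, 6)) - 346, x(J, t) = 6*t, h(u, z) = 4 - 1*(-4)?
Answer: -1/305 ≈ -0.0032787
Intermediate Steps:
Y = -22/5 (Y = -⅖ - 4 = -22/5 ≈ -4.4000)
h(u, z) = 8 (h(u, z) = 4 + 4 = 8)
B(k) = 4
L(a, G) = -305 (L(a, G) = (5 + 6*6) - 346 = (5 + 36) - 346 = 41 - 346 = -305)
1/L(2858, B(h(Y, l(-2)/r(5)))) = 1/(-305) = -1/305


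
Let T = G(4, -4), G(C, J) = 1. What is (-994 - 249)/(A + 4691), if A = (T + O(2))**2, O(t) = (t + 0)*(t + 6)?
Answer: -1243/4980 ≈ -0.24960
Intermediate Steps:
O(t) = t*(6 + t)
T = 1
A = 289 (A = (1 + 2*(6 + 2))**2 = (1 + 2*8)**2 = (1 + 16)**2 = 17**2 = 289)
(-994 - 249)/(A + 4691) = (-994 - 249)/(289 + 4691) = -1243/4980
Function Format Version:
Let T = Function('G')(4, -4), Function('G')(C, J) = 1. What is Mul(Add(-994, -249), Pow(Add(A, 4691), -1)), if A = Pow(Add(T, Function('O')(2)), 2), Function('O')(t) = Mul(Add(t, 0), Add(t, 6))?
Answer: Rational(-1243, 4980) ≈ -0.24960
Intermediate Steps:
Function('O')(t) = Mul(t, Add(6, t))
T = 1
A = 289 (A = Pow(Add(1, Mul(2, Add(6, 2))), 2) = Pow(Add(1, Mul(2, 8)), 2) = Pow(Add(1, 16), 2) = Pow(17, 2) = 289)
Mul(Add(-994, -249), Pow(Add(A, 4691), -1)) = Mul(Add(-994, -249), Pow(Add(289, 4691), -1)) = Mul(-1243, Pow(4980, -1)) = Mul(-1243, Rational(1, 4980)) = Rational(-1243, 4980)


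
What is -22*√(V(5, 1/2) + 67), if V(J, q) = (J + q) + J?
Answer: -11*√310 ≈ -193.68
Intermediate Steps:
V(J, q) = q + 2*J
-22*√(V(5, 1/2) + 67) = -22*√((1/2 + 2*5) + 67) = -22*√((½ + 10) + 67) = -22*√(21/2 + 67) = -11*√310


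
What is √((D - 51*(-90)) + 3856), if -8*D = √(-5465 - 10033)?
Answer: √(135136 - 6*I*√1722)/4 ≈ 91.902 - 0.084663*I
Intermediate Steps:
D = -3*I*√1722/8 (D = -√(-5465 - 10033)/8 = -3*I*√1722/8 ≈ -15.561*I)
√((D - 51*(-90)) + 3856) = √((-3*I*√1722/8 - 51*(-90)) + 3856) = √((-3*I*√1722/8 + 4590) + 3856) = √((4590 - 3*I*√1722/8) + 3856) = √(8446 - 3*I*√1722/8)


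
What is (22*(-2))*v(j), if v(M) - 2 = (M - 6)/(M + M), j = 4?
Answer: -77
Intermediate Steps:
v(M) = 2 + (-6 + M)/(2*M) (v(M) = 2 + (M - 6)/(M + M) = 2 + (-6 + M)/((2*M)) = 2 + (-6 + M)*(1/(2*M)) = 2 + (-6 + M)/(2*M))
(22*(-2))*v(j) = (22*(-2))*(5/2 - 3/4) = -44*(5/2 - 3*¼) = -44*(5/2 - ¾) = -44*7/4 = -77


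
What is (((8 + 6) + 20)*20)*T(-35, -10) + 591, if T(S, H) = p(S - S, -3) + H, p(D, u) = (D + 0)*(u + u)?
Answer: -6209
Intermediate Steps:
p(D, u) = 2*D*u (p(D, u) = D*(2*u) = 2*D*u)
T(S, H) = H (T(S, H) = 2*(S - S)*(-3) + H = 2*0*(-3) + H = 0 + H = H)
(((8 + 6) + 20)*20)*T(-35, -10) + 591 = (((8 + 6) + 20)*20)*(-10) + 591 = ((14 + 20)*20)*(-10) + 591 = (34*20)*(-10) + 591 = 680*(-10) + 591 = -6800 + 591 = -6209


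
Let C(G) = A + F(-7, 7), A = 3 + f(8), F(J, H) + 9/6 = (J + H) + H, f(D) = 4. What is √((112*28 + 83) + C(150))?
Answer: √12926/2 ≈ 56.846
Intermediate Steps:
F(J, H) = -3/2 + J + 2*H (F(J, H) = -3/2 + ((J + H) + H) = -3/2 + ((H + J) + H) = -3/2 + (J + 2*H) = -3/2 + J + 2*H)
A = 7 (A = 3 + 4 = 7)
C(G) = 25/2 (C(G) = 7 + (-3/2 - 7 + 2*7) = 7 + (-3/2 - 7 + 14) = 7 + 11/2 = 25/2)
√((112*28 + 83) + C(150)) = √((112*28 + 83) + 25/2) = √((3136 + 83) + 25/2) = √(3219 + 25/2) = √(6463/2) = √12926/2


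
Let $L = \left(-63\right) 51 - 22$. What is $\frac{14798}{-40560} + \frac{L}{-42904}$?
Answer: $- \frac{3935014}{13595205} \approx -0.28944$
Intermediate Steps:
$L = -3235$ ($L = -3213 - 22 = -3235$)
$\frac{14798}{-40560} + \frac{L}{-42904} = \frac{14798}{-40560} - \frac{3235}{-42904} = 14798 \left(- \frac{1}{40560}\right) - - \frac{3235}{42904} = - \frac{7399}{20280} + \frac{3235}{42904} = - \frac{3935014}{13595205}$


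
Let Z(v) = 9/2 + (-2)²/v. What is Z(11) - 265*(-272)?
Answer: 1585867/22 ≈ 72085.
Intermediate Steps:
Z(v) = 9/2 + 4/v (Z(v) = 9*(½) + 4/v = 9/2 + 4/v)
Z(11) - 265*(-272) = (9/2 + 4/11) - 265*(-272) = (9/2 + 4*(1/11)) + 72080 = (9/2 + 4/11) + 72080 = 107/22 + 72080 = 1585867/22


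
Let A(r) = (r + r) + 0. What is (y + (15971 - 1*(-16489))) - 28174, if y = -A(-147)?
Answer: 4580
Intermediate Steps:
A(r) = 2*r (A(r) = 2*r + 0 = 2*r)
y = 294 (y = -2*(-147) = -1*(-294) = 294)
(y + (15971 - 1*(-16489))) - 28174 = (294 + (15971 - 1*(-16489))) - 28174 = (294 + (15971 + 16489)) - 28174 = (294 + 32460) - 28174 = 32754 - 28174 = 4580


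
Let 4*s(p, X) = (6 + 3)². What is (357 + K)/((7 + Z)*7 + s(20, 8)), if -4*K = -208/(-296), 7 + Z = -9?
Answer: -52810/6327 ≈ -8.3468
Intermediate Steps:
Z = -16 (Z = -7 - 9 = -16)
K = -13/74 (K = -(-52)/(-296) = -(-52)*(-1)/296 = -¼*26/37 = -13/74 ≈ -0.17568)
s(p, X) = 81/4 (s(p, X) = (6 + 3)²/4 = (¼)*9² = (¼)*81 = 81/4)
(357 + K)/((7 + Z)*7 + s(20, 8)) = (357 - 13/74)/((7 - 16)*7 + 81/4) = 26405/(74*(-9*7 + 81/4)) = 26405/(74*(-63 + 81/4)) = 26405/(74*(-171/4)) = (26405/74)*(-4/171) = -52810/6327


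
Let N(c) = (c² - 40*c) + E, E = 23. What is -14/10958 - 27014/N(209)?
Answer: -74128557/96824888 ≈ -0.76559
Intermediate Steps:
N(c) = 23 + c² - 40*c (N(c) = (c² - 40*c) + 23 = 23 + c² - 40*c)
-14/10958 - 27014/N(209) = -14/10958 - 27014/(23 + 209² - 40*209) = -14*1/10958 - 27014/(23 + 43681 - 8360) = -7/5479 - 27014/35344 = -7/5479 - 27014*1/35344 = -7/5479 - 13507/17672 = -74128557/96824888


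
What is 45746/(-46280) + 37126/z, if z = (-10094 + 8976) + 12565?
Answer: 6710881/2976220 ≈ 2.2548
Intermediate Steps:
z = 11447 (z = -1118 + 12565 = 11447)
45746/(-46280) + 37126/z = 45746/(-46280) + 37126/11447 = 45746*(-1/46280) + 37126*(1/11447) = -257/260 + 37126/11447 = 6710881/2976220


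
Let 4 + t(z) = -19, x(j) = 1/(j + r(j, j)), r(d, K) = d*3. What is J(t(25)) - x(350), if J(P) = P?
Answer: -32201/1400 ≈ -23.001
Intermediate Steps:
r(d, K) = 3*d
x(j) = 1/(4*j) (x(j) = 1/(j + 3*j) = 1/(4*j))
t(z) = -23 (t(z) = -4 - 19 = -23)
J(t(25)) - x(350) = -23 - 1/(4*350) = -23 - 1*1/1400 = -23 - 1/1400 = -32201/1400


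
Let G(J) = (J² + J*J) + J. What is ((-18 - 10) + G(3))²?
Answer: 49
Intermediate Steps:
G(J) = J + 2*J² (G(J) = (J² + J²) + J = 2*J² + J = J + 2*J²)
((-18 - 10) + G(3))² = ((-18 - 10) + 3*(1 + 2*3))² = (-28 + 3*(1 + 6))² = (-28 + 3*7)² = (-28 + 21)² = (-7)² = 49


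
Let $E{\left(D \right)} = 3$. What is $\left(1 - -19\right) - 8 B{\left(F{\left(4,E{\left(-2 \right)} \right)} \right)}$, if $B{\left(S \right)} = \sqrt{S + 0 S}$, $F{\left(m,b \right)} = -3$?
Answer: $20 - 8 i \sqrt{3} \approx 20.0 - 13.856 i$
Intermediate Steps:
$B{\left(S \right)} = \sqrt{S}$ ($B{\left(S \right)} = \sqrt{S + 0} = \sqrt{S}$)
$\left(1 - -19\right) - 8 B{\left(F{\left(4,E{\left(-2 \right)} \right)} \right)} = \left(1 - -19\right) - 8 \sqrt{-3} = \left(1 + 19\right) - 8 i \sqrt{3} = 20 - 8 i \sqrt{3}$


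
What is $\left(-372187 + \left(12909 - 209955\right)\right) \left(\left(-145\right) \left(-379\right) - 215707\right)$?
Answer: $91505343216$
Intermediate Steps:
$\left(-372187 + \left(12909 - 209955\right)\right) \left(\left(-145\right) \left(-379\right) - 215707\right) = \left(-372187 + \left(12909 - 209955\right)\right) \left(54955 - 215707\right) = \left(-372187 - 197046\right) \left(-160752\right) = \left(-569233\right) \left(-160752\right) = 91505343216$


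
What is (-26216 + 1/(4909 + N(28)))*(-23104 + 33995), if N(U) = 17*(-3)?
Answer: -1387048648357/4858 ≈ -2.8552e+8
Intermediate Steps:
N(U) = -51
(-26216 + 1/(4909 + N(28)))*(-23104 + 33995) = (-26216 + 1/(4909 - 51))*(-23104 + 33995) = (-26216 + 1/4858)*10891 = -127357327/4858*10891 = -1387048648357/4858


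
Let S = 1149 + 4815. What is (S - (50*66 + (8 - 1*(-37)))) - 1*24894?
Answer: -22275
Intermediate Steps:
S = 5964
(S - (50*66 + (8 - 1*(-37)))) - 1*24894 = (5964 - (50*66 + (8 - 1*(-37)))) - 1*24894 = (5964 - (3300 + (8 + 37))) - 24894 = (5964 - (3300 + 45)) - 24894 = (5964 - 1*3345) - 24894 = (5964 - 3345) - 24894 = 2619 - 24894 = -22275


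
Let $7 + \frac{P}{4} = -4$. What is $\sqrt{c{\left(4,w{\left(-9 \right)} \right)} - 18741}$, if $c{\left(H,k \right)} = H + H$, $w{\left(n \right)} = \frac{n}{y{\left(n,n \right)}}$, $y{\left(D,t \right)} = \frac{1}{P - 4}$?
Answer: $i \sqrt{18733} \approx 136.87 i$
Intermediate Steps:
$P = -44$ ($P = -28 + 4 \left(-4\right) = -28 - 16 = -44$)
$y{\left(D,t \right)} = - \frac{1}{48}$ ($y{\left(D,t \right)} = \frac{1}{-44 - 4} = \frac{1}{-48} = - \frac{1}{48}$)
$w{\left(n \right)} = - 48 n$ ($w{\left(n \right)} = \frac{n}{- \frac{1}{48}} = n \left(-48\right) = - 48 n$)
$c{\left(H,k \right)} = 2 H$
$\sqrt{c{\left(4,w{\left(-9 \right)} \right)} - 18741} = \sqrt{2 \cdot 4 - 18741} = \sqrt{8 - 18741} = \sqrt{-18733} = i \sqrt{18733}$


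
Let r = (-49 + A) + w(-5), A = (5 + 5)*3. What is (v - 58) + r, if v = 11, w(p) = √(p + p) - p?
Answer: -61 + I*√10 ≈ -61.0 + 3.1623*I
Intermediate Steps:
w(p) = -p + √2*√p (w(p) = √(2*p) - p = √2*√p - p = -p + √2*√p)
A = 30 (A = 10*3 = 30)
r = -14 + I*√10 (r = (-49 + 30) + (-1*(-5) + √2*√(-5)) = -19 + (5 + √2*(I*√5)) = -19 + (5 + I*√10) = -14 + I*√10 ≈ -14.0 + 3.1623*I)
(v - 58) + r = (11 - 58) + (-14 + I*√10) = -47 + (-14 + I*√10) = -61 + I*√10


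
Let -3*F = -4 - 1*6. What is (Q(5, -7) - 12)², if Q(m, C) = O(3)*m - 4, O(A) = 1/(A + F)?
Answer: 83521/361 ≈ 231.36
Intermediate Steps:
F = 10/3 (F = -(-4 - 1*6)/3 = -(-4 - 6)/3 = -⅓*(-10) = 10/3 ≈ 3.3333)
O(A) = 1/(10/3 + A) (O(A) = 1/(A + 10/3) = 1/(10/3 + A))
Q(m, C) = -4 + 3*m/19 (Q(m, C) = (3/(10 + 3*3))*m - 4 = (3/(10 + 9))*m - 4 = (3/19)*m - 4 = (3*(1/19))*m - 4 = 3*m/19 - 4 = -4 + 3*m/19)
(Q(5, -7) - 12)² = ((-4 + (3/19)*5) - 12)² = ((-4 + 15/19) - 12)² = (-61/19 - 12)² = (-289/19)² = 83521/361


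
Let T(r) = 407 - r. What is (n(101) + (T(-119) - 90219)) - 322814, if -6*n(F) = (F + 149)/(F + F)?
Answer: -249979367/606 ≈ -4.1251e+5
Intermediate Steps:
n(F) = -(149 + F)/(12*F) (n(F) = -(F + 149)/(6*(F + F)) = -(149 + F)/(6*(2*F)) = -(149 + F)*1/(2*F)/6 = -(149 + F)/(12*F))
(n(101) + (T(-119) - 90219)) - 322814 = ((1/12)*(-149 - 1*101)/101 + ((407 - 1*(-119)) - 90219)) - 322814 = ((1/12)*(1/101)*(-149 - 101) + ((407 + 119) - 90219)) - 322814 = ((1/12)*(1/101)*(-250) + (526 - 90219)) - 322814 = (-125/606 - 89693) - 322814 = -54354083/606 - 322814 = -249979367/606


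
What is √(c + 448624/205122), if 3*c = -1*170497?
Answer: I*√66420288469083/34187 ≈ 238.39*I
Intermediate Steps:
c = -170497/3 (c = (-1*170497)/3 = (⅓)*(-170497) = -170497/3 ≈ -56832.)
√(c + 448624/205122) = √(-170497/3 + 448624/205122) = √(-170497/3 + 448624*(1/205122)) = √(-170497/3 + 224312/102561) = √(-1942852209/34187) = I*√66420288469083/34187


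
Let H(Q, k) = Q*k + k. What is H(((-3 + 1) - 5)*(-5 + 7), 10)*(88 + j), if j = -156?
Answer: 8840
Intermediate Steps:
H(Q, k) = k + Q*k
H(((-3 + 1) - 5)*(-5 + 7), 10)*(88 + j) = (10*(1 + ((-3 + 1) - 5)*(-5 + 7)))*(88 - 156) = (10*(1 + (-2 - 5)*2))*(-68) = (10*(1 - 7*2))*(-68) = (10*(1 - 14))*(-68) = (10*(-13))*(-68) = -130*(-68) = 8840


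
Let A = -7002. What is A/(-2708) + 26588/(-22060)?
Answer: 10307977/7467310 ≈ 1.3804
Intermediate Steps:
A/(-2708) + 26588/(-22060) = -7002/(-2708) + 26588/(-22060) = -7002*(-1/2708) + 26588*(-1/22060) = 3501/1354 - 6647/5515 = 10307977/7467310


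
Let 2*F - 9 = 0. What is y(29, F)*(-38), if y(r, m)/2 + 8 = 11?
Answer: -228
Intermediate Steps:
F = 9/2 (F = 9/2 + (½)*0 = 9/2 + 0 = 9/2 ≈ 4.5000)
y(r, m) = 6 (y(r, m) = -16 + 2*11 = -16 + 22 = 6)
y(29, F)*(-38) = 6*(-38) = -228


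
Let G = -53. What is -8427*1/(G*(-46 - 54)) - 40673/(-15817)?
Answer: 1552397/1581700 ≈ 0.98147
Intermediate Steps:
-8427*1/(G*(-46 - 54)) - 40673/(-15817) = -8427*(-1/(53*(-46 - 54))) - 40673/(-15817) = -8427/((-53*(-100))) - 40673*(-1/15817) = -8427/5300 + 40673/15817 = -8427*1/5300 + 40673/15817 = -159/100 + 40673/15817 = 1552397/1581700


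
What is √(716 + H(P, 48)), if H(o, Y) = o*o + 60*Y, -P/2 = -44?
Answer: 18*√35 ≈ 106.49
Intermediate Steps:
P = 88 (P = -2*(-44) = 88)
H(o, Y) = o² + 60*Y
√(716 + H(P, 48)) = √(716 + (88² + 60*48)) = √(716 + (7744 + 2880)) = √(716 + 10624) = √11340 = 18*√35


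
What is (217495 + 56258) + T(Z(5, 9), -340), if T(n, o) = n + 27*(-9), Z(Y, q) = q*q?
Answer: 273591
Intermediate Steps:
Z(Y, q) = q²
T(n, o) = -243 + n (T(n, o) = n - 243 = -243 + n)
(217495 + 56258) + T(Z(5, 9), -340) = (217495 + 56258) + (-243 + 9²) = 273753 + (-243 + 81) = 273753 - 162 = 273591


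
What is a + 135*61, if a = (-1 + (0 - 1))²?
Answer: 8239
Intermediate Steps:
a = 4 (a = (-1 - 1)² = (-2)² = 4)
a + 135*61 = 4 + 135*61 = 4 + 8235 = 8239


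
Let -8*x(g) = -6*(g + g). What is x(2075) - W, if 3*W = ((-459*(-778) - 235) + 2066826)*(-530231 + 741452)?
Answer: -341289899877/2 ≈ -1.7064e+11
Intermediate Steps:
x(g) = 3*g/2 (x(g) = -(-3)*(g + g)/4 = -(-3)*2*g/4 = -(-3)*g/2 = 3*g/2)
W = 170644953051 (W = (((-459*(-778) - 235) + 2066826)*(-530231 + 741452))/3 = (((357102 - 235) + 2066826)*211221)/3 = ((356867 + 2066826)*211221)/3 = (2423693*211221)/3 = (1/3)*511934859153 = 170644953051)
x(2075) - W = (3/2)*2075 - 1*170644953051 = 6225/2 - 170644953051 = -341289899877/2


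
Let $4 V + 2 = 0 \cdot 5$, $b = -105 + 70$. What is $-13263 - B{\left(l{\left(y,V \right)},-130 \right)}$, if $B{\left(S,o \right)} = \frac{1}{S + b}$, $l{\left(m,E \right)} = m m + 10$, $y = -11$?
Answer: $- \frac{1273249}{96} \approx -13263.0$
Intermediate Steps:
$b = -35$
$V = - \frac{1}{2}$ ($V = - \frac{1}{2} + \frac{0 \cdot 5}{4} = - \frac{1}{2} + \frac{1}{4} \cdot 0 = - \frac{1}{2} + 0 = - \frac{1}{2} \approx -0.5$)
$l{\left(m,E \right)} = 10 + m^{2}$ ($l{\left(m,E \right)} = m^{2} + 10 = 10 + m^{2}$)
$B{\left(S,o \right)} = \frac{1}{-35 + S}$ ($B{\left(S,o \right)} = \frac{1}{S - 35} = \frac{1}{-35 + S}$)
$-13263 - B{\left(l{\left(y,V \right)},-130 \right)} = -13263 - \frac{1}{-35 + \left(10 + \left(-11\right)^{2}\right)} = -13263 - \frac{1}{-35 + \left(10 + 121\right)} = -13263 - \frac{1}{-35 + 131} = -13263 - \frac{1}{96} = - \frac{1273249}{96}$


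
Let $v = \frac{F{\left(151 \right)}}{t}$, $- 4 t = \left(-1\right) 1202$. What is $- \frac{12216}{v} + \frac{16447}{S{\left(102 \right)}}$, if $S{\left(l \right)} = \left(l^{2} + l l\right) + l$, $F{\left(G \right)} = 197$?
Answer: $- \frac{76755446221}{4119270} \approx -18633.0$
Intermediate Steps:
$t = \frac{601}{2}$ ($t = - \frac{\left(-1\right) 1202}{4} = \left(- \frac{1}{4}\right) \left(-1202\right) = \frac{601}{2} \approx 300.5$)
$S{\left(l \right)} = l + 2 l^{2}$ ($S{\left(l \right)} = \left(l^{2} + l^{2}\right) + l = 2 l^{2} + l = l + 2 l^{2}$)
$v = \frac{394}{601}$ ($v = \frac{197}{\frac{601}{2}} = 197 \cdot \frac{2}{601} = \frac{394}{601} \approx 0.65557$)
$- \frac{12216}{v} + \frac{16447}{S{\left(102 \right)}} = - \frac{12216}{\frac{394}{601}} + \frac{16447}{102 \left(1 + 2 \cdot 102\right)} = \left(-12216\right) \frac{601}{394} + \frac{16447}{102 \left(1 + 204\right)} = - \frac{3670908}{197} + \frac{16447}{102 \cdot 205} = - \frac{3670908}{197} + \frac{16447}{20910} = - \frac{76755446221}{4119270}$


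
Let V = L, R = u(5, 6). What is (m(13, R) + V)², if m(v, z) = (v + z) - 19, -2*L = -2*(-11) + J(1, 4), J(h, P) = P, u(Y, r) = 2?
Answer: 289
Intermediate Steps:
L = -13 (L = -(-2*(-11) + 4)/2 = -(22 + 4)/2 = -½*26 = -13)
R = 2
m(v, z) = -19 + v + z
V = -13
(m(13, R) + V)² = ((-19 + 13 + 2) - 13)² = (-4 - 13)² = (-17)² = 289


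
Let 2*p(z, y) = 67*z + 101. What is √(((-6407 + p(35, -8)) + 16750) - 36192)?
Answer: I*√24626 ≈ 156.93*I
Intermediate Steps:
p(z, y) = 101/2 + 67*z/2 (p(z, y) = (67*z + 101)/2 = (101 + 67*z)/2 = 101/2 + 67*z/2)
√(((-6407 + p(35, -8)) + 16750) - 36192) = √(((-6407 + (101/2 + (67/2)*35)) + 16750) - 36192) = √(((-6407 + (101/2 + 2345/2)) + 16750) - 36192) = √(((-6407 + 1223) + 16750) - 36192) = √((-5184 + 16750) - 36192) = √(11566 - 36192) = √(-24626) = I*√24626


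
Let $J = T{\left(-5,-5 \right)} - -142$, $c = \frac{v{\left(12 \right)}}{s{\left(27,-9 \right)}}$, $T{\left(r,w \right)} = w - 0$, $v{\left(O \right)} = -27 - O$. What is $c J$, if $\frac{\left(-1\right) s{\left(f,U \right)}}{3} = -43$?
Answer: $- \frac{1781}{43} \approx -41.419$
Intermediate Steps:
$s{\left(f,U \right)} = 129$ ($s{\left(f,U \right)} = \left(-3\right) \left(-43\right) = 129$)
$T{\left(r,w \right)} = w$ ($T{\left(r,w \right)} = w + 0 = w$)
$c = - \frac{13}{43}$ ($c = \frac{-27 - 12}{129} = \left(-27 - 12\right) \frac{1}{129} = \left(-39\right) \frac{1}{129} = - \frac{13}{43} \approx -0.30233$)
$J = 137$ ($J = -5 - -142 = -5 + 142 = 137$)
$c J = \left(- \frac{13}{43}\right) 137 = - \frac{1781}{43}$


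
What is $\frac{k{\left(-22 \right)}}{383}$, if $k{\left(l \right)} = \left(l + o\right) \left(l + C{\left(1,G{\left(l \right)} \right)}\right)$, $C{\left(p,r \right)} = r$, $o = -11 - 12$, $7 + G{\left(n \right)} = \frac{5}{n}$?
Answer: $\frac{28935}{8426} \approx 3.434$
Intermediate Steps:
$G{\left(n \right)} = -7 + \frac{5}{n}$
$o = -23$
$k{\left(l \right)} = \left(-23 + l\right) \left(-7 + l + \frac{5}{l}\right)$ ($k{\left(l \right)} = \left(l - 23\right) \left(l - \left(7 - \frac{5}{l}\right)\right) = \left(-23 + l\right) \left(-7 + l + \frac{5}{l}\right)$)
$\frac{k{\left(-22 \right)}}{383} = \frac{166 + \left(-22\right)^{2} - \frac{115}{-22} - -660}{383} = \left(166 + 484 - - \frac{115}{22} + 660\right) \frac{1}{383} = \left(166 + 484 + \frac{115}{22} + 660\right) \frac{1}{383} = \frac{28935}{22} \cdot \frac{1}{383} = \frac{28935}{8426}$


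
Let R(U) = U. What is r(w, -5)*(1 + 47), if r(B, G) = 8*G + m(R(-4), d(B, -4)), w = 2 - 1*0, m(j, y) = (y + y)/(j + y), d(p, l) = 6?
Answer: -1632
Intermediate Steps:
m(j, y) = 2*y/(j + y) (m(j, y) = (2*y)/(j + y) = 2*y/(j + y))
w = 2 (w = 2 + 0 = 2)
r(B, G) = 6 + 8*G (r(B, G) = 8*G + 2*6/(-4 + 6) = 8*G + 2*6/2 = 8*G + 2*6*(1/2) = 8*G + 6 = 6 + 8*G)
r(w, -5)*(1 + 47) = (6 + 8*(-5))*(1 + 47) = (6 - 40)*48 = -34*48 = -1632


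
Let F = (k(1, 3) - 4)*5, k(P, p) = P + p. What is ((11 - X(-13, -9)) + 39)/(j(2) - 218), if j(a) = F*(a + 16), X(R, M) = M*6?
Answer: -52/109 ≈ -0.47706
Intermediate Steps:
F = 0 (F = ((1 + 3) - 4)*5 = (4 - 4)*5 = 0*5 = 0)
X(R, M) = 6*M
j(a) = 0 (j(a) = 0*(a + 16) = 0*(16 + a) = 0)
((11 - X(-13, -9)) + 39)/(j(2) - 218) = ((11 - 6*(-9)) + 39)/(0 - 218) = ((11 - 1*(-54)) + 39)/(-218) = ((11 + 54) + 39)*(-1/218) = (65 + 39)*(-1/218) = 104*(-1/218) = -52/109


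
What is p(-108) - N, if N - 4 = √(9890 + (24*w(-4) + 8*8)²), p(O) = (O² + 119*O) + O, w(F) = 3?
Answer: -1300 - 3*√3154 ≈ -1468.5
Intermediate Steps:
p(O) = O² + 120*O
N = 4 + 3*√3154 (N = 4 + √(9890 + (24*3 + 8*8)²) = 4 + √(9890 + (72 + 64)²) = 4 + √(9890 + 136²) = 4 + √(9890 + 18496) = 4 + √28386 = 4 + 3*√3154 ≈ 172.48)
p(-108) - N = -108*(120 - 108) - (4 + 3*√3154) = -108*12 + (-4 - 3*√3154) = -1296 + (-4 - 3*√3154) = -1300 - 3*√3154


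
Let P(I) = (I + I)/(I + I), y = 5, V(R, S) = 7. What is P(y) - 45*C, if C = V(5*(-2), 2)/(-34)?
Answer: 349/34 ≈ 10.265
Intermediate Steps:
C = -7/34 (C = 7/(-34) = 7*(-1/34) = -7/34 ≈ -0.20588)
P(I) = 1 (P(I) = (2*I)/((2*I)) = (2*I)*(1/(2*I)) = 1)
P(y) - 45*C = 1 - 45*(-7/34) = 1 + 315/34 = 349/34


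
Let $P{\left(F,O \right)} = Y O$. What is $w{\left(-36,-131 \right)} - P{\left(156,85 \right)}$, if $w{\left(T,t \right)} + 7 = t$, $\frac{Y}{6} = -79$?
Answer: $40152$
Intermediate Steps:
$Y = -474$ ($Y = 6 \left(-79\right) = -474$)
$P{\left(F,O \right)} = - 474 O$
$w{\left(T,t \right)} = -7 + t$
$w{\left(-36,-131 \right)} - P{\left(156,85 \right)} = \left(-7 - 131\right) - \left(-474\right) 85 = -138 - -40290 = -138 + 40290 = 40152$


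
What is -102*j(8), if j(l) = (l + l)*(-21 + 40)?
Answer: -31008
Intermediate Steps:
j(l) = 38*l (j(l) = (2*l)*19 = 38*l)
-102*j(8) = -3876*8 = -102*304 = -31008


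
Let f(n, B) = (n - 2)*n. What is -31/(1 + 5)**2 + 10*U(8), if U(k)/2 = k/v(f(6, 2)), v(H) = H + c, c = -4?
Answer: 257/36 ≈ 7.1389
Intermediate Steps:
f(n, B) = n*(-2 + n) (f(n, B) = (-2 + n)*n = n*(-2 + n))
v(H) = -4 + H (v(H) = H - 4 = -4 + H)
U(k) = k/10 (U(k) = 2*(k/(-4 + 6*(-2 + 6))) = 2*(k/(-4 + 6*4)) = 2*(k/(-4 + 24)) = 2*(k/20) = k/10)
-31/(1 + 5)**2 + 10*U(8) = -31/(1 + 5)**2 + 10*((1/10)*8) = -31/(6**2) + 10*(4/5) = -31/36 + 8 = 257/36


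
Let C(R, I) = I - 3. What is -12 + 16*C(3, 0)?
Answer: -60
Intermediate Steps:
C(R, I) = -3 + I
-12 + 16*C(3, 0) = -12 + 16*(-3 + 0) = -12 + 16*(-3) = -12 - 48 = -60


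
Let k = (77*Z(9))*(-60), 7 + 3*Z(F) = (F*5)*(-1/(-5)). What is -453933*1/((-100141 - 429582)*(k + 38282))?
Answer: 151311/6215769682 ≈ 2.4343e-5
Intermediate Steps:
Z(F) = -7/3 + F/3 (Z(F) = -7/3 + ((F*5)*(-1/(-5)))/3 = -7/3 + ((5*F)*(-1*(-⅕)))/3 = -7/3 + ((5*F)*(⅕))/3 = -7/3 + F/3)
k = -3080 (k = (77*(-7/3 + (⅓)*9))*(-60) = (77*(-7/3 + 3))*(-60) = (77*(⅔))*(-60) = (154/3)*(-60) = -3080)
-453933*1/((-100141 - 429582)*(k + 38282)) = -453933*1/((-100141 - 429582)*(-3080 + 38282)) = -453933/((-529723*35202)) = -453933/(-18647309046) = -453933*(-1/18647309046) = 151311/6215769682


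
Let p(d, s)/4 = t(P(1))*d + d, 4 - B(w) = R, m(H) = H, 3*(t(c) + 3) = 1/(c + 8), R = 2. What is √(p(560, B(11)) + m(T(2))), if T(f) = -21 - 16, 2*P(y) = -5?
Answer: I*√4771173/33 ≈ 66.191*I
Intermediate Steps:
P(y) = -5/2 (P(y) = (½)*(-5) = -5/2)
t(c) = -3 + 1/(3*(8 + c)) (t(c) = -3 + 1/(3*(c + 8)) = -3 + 1/(3*(8 + c)))
T(f) = -37
B(w) = 2 (B(w) = 4 - 1*2 = 4 - 2 = 2)
p(d, s) = -256*d/33 (p(d, s) = 4*(((-71 - 9*(-5/2))/(3*(8 - 5/2)))*d + d) = 4*(((-71 + 45/2)/(3*(11/2)))*d + d) = 4*(((⅓)*(2/11)*(-97/2))*d + d) = 4*(-97*d/33 + d) = 4*(-64*d/33) = -256*d/33)
√(p(560, B(11)) + m(T(2))) = √(-256/33*560 - 37) = √(-143360/33 - 37) = √(-144581/33) = I*√4771173/33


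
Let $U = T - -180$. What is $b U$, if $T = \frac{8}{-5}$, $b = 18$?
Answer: $\frac{16056}{5} \approx 3211.2$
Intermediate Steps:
$T = - \frac{8}{5}$ ($T = 8 \left(- \frac{1}{5}\right) = - \frac{8}{5} \approx -1.6$)
$U = \frac{892}{5}$ ($U = - \frac{8}{5} - -180 = - \frac{8}{5} + 180 = \frac{892}{5} \approx 178.4$)
$b U = 18 \cdot \frac{892}{5} = \frac{16056}{5}$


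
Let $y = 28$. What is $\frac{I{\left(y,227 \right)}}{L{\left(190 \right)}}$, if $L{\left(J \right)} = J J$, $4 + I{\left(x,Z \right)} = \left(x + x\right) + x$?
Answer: $\frac{4}{1805} \approx 0.0022161$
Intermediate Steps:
$I{\left(x,Z \right)} = -4 + 3 x$ ($I{\left(x,Z \right)} = -4 + \left(\left(x + x\right) + x\right) = -4 + \left(2 x + x\right) = -4 + 3 x$)
$L{\left(J \right)} = J^{2}$
$\frac{I{\left(y,227 \right)}}{L{\left(190 \right)}} = \frac{-4 + 3 \cdot 28}{190^{2}} = \frac{-4 + 84}{36100} = 80 \cdot \frac{1}{36100} = \frac{4}{1805}$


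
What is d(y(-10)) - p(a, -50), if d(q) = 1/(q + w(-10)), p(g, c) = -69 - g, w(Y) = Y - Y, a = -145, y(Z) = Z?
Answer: -761/10 ≈ -76.100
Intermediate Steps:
w(Y) = 0
d(q) = 1/q (d(q) = 1/(q + 0) = 1/q)
d(y(-10)) - p(a, -50) = 1/(-10) - (-69 - 1*(-145)) = -⅒ - (-69 + 145) = -⅒ - 1*76 = -⅒ - 76 = -761/10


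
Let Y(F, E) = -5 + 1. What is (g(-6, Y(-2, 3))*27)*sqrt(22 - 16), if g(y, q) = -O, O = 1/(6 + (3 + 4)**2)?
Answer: -27*sqrt(6)/55 ≈ -1.2025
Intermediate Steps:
Y(F, E) = -4
O = 1/55 (O = 1/(6 + 7**2) = 1/(6 + 49) = 1/55 ≈ 0.018182)
g(y, q) = -1/55 (g(y, q) = -1*1/55 = -1/55)
(g(-6, Y(-2, 3))*27)*sqrt(22 - 16) = (-1/55*27)*sqrt(22 - 16) = -27*sqrt(6)/55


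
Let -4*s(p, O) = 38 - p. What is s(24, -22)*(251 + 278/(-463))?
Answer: -811545/926 ≈ -876.40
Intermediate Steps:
s(p, O) = -19/2 + p/4 (s(p, O) = -(38 - p)/4 = -19/2 + p/4)
s(24, -22)*(251 + 278/(-463)) = (-19/2 + (¼)*24)*(251 + 278/(-463)) = (-19/2 + 6)*(251 + 278*(-1/463)) = -7*(251 - 278/463)/2 = -7/2*115935/463 = -811545/926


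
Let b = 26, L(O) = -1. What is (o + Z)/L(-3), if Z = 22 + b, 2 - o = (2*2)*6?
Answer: -26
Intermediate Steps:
o = -22 (o = 2 - 2*2*6 = 2 - 4*6 = 2 - 1*24 = 2 - 24 = -22)
Z = 48 (Z = 22 + 26 = 48)
(o + Z)/L(-3) = (-22 + 48)/(-1) = -1*26 = -26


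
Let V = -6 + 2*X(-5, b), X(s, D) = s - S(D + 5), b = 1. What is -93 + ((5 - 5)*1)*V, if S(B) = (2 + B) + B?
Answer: -93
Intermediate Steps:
S(B) = 2 + 2*B
X(s, D) = -12 + s - 2*D (X(s, D) = s - (2 + 2*(D + 5)) = s - (2 + 2*(5 + D)) = s - (2 + (10 + 2*D)) = s - (12 + 2*D) = s + (-12 - 2*D) = -12 + s - 2*D)
V = -44 (V = -6 + 2*(-12 - 5 - 2*1) = -6 + 2*(-12 - 5 - 2) = -6 + 2*(-19) = -6 - 38 = -44)
-93 + ((5 - 5)*1)*V = -93 + ((5 - 5)*1)*(-44) = -93 + (0*1)*(-44) = -93 + 0*(-44) = -93 + 0 = -93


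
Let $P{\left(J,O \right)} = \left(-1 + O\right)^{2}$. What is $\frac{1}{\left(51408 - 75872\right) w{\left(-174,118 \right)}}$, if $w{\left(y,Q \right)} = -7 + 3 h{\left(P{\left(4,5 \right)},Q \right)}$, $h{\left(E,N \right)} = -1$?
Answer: $\frac{1}{244640} \approx 4.0876 \cdot 10^{-6}$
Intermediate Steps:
$w{\left(y,Q \right)} = -10$ ($w{\left(y,Q \right)} = -7 + 3 \left(-1\right) = -7 - 3 = -10$)
$\frac{1}{\left(51408 - 75872\right) w{\left(-174,118 \right)}} = \frac{1}{\left(51408 - 75872\right) \left(-10\right)} = \frac{1}{-24464} \left(- \frac{1}{10}\right) = \left(- \frac{1}{24464}\right) \left(- \frac{1}{10}\right) = \frac{1}{244640}$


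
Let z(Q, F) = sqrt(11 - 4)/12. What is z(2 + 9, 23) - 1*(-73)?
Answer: 73 + sqrt(7)/12 ≈ 73.220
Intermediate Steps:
z(Q, F) = sqrt(7)/12 (z(Q, F) = sqrt(7)*(1/12) = sqrt(7)/12)
z(2 + 9, 23) - 1*(-73) = sqrt(7)/12 - 1*(-73) = sqrt(7)/12 + 73 = 73 + sqrt(7)/12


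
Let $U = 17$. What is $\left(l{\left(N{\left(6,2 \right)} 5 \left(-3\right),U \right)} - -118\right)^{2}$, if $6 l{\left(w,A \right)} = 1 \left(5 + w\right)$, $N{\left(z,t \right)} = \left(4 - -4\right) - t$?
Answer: $\frac{388129}{36} \approx 10781.0$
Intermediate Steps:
$N{\left(z,t \right)} = 8 - t$ ($N{\left(z,t \right)} = \left(4 + 4\right) - t = 8 - t$)
$l{\left(w,A \right)} = \frac{5}{6} + \frac{w}{6}$ ($l{\left(w,A \right)} = \frac{1 \left(5 + w\right)}{6} = \frac{5 + w}{6} = \frac{5}{6} + \frac{w}{6}$)
$\left(l{\left(N{\left(6,2 \right)} 5 \left(-3\right),U \right)} - -118\right)^{2} = \left(\left(\frac{5}{6} + \frac{\left(8 - 2\right) 5 \left(-3\right)}{6}\right) - -118\right)^{2} = \left(\left(\frac{5}{6} + \frac{\left(8 - 2\right) 5 \left(-3\right)}{6}\right) + 118\right)^{2} = \left(\left(\frac{5}{6} + \frac{6 \cdot 5 \left(-3\right)}{6}\right) + 118\right)^{2} = \left(\left(\frac{5}{6} + \frac{30 \left(-3\right)}{6}\right) + 118\right)^{2} = \left(\left(\frac{5}{6} + \frac{1}{6} \left(-90\right)\right) + 118\right)^{2} = \left(\left(\frac{5}{6} - 15\right) + 118\right)^{2} = \left(- \frac{85}{6} + 118\right)^{2} = \left(\frac{623}{6}\right)^{2} = \frac{388129}{36}$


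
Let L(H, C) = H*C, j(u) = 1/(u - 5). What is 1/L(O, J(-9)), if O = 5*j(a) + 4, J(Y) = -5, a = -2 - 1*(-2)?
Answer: -1/15 ≈ -0.066667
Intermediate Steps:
a = 0 (a = -2 + 2 = 0)
j(u) = 1/(-5 + u)
O = 3 (O = 5/(-5 + 0) + 4 = 5/(-5) + 4 = 5*(-1/5) + 4 = -1 + 4 = 3)
L(H, C) = C*H
1/L(O, J(-9)) = 1/(-5*3) = 1/(-15) = -1/15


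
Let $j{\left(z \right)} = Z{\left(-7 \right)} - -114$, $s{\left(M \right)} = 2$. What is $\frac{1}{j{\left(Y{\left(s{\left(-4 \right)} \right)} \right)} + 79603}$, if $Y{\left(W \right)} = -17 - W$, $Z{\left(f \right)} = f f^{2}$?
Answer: $\frac{1}{79374} \approx 1.2599 \cdot 10^{-5}$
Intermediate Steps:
$Z{\left(f \right)} = f^{3}$
$j{\left(z \right)} = -229$ ($j{\left(z \right)} = \left(-7\right)^{3} - -114 = -343 + 114 = -229$)
$\frac{1}{j{\left(Y{\left(s{\left(-4 \right)} \right)} \right)} + 79603} = \frac{1}{-229 + 79603} = \frac{1}{79374}$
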